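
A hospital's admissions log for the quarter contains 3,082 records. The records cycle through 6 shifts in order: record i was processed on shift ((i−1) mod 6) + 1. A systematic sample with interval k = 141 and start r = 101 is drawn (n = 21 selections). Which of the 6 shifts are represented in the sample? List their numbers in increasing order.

2, 5

Consecutive selections differ by k = 141, so their shift numbers differ by 141 mod 6 = 3.
gcd(141, 6) = 3, so the sample visits 6/3 = 2 distinct residues mod 6.
Start 101 is shift 5; the shifts hit are 2, 5.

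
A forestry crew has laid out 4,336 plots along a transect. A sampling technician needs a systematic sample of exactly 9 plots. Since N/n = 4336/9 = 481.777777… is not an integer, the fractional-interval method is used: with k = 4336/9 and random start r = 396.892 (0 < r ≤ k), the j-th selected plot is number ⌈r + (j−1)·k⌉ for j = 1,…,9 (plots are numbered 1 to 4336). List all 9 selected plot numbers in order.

397, 879, 1361, 1843, 2325, 2806, 3288, 3770, 4252

j=1: r + 0k = 396.892 → ⌈·⌉ = 397
j=2: r + 1k = 878.669777… → ⌈·⌉ = 879
j=3: r + 2k = 1360.447555… → ⌈·⌉ = 1361
j=4: r + 3k = 1842.225333… → ⌈·⌉ = 1843
j=5: r + 4k = 2324.003111… → ⌈·⌉ = 2325
j=6: r + 5k = 2805.780888… → ⌈·⌉ = 2806
j=7: r + 6k = 3287.558666… → ⌈·⌉ = 3288
j=8: r + 7k = 3769.336444… → ⌈·⌉ = 3770
j=9: r + 8k = 4251.114222… → ⌈·⌉ = 4252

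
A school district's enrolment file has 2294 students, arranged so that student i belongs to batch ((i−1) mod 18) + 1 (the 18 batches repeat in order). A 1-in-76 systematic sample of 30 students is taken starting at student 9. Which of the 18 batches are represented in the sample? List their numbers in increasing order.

Consecutive selections differ by k = 76, so their batch numbers differ by 76 mod 18 = 4.
gcd(76, 18) = 2, so the sample visits 18/2 = 9 distinct residues mod 18.
Start 9 is batch 9; the batches hit are 1, 3, 5, 7, 9, 11, 13, 15, 17.

1, 3, 5, 7, 9, 11, 13, 15, 17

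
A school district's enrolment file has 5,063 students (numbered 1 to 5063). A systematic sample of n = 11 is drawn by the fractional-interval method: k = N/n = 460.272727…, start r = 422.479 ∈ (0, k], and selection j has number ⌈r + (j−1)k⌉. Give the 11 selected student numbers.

423, 883, 1344, 1804, 2264, 2724, 3185, 3645, 4105, 4565, 5026

j=1: r + 0k = 422.479 → ⌈·⌉ = 423
j=2: r + 1k = 882.751727… → ⌈·⌉ = 883
j=3: r + 2k = 1343.024454… → ⌈·⌉ = 1344
j=4: r + 3k = 1803.297181… → ⌈·⌉ = 1804
j=5: r + 4k = 2263.569909… → ⌈·⌉ = 2264
j=6: r + 5k = 2723.842636… → ⌈·⌉ = 2724
j=7: r + 6k = 3184.115363… → ⌈·⌉ = 3185
j=8: r + 7k = 3644.388090… → ⌈·⌉ = 3645
j=9: r + 8k = 4104.660818… → ⌈·⌉ = 4105
j=10: r + 9k = 4564.933545… → ⌈·⌉ = 4565
j=11: r + 10k = 5025.206272… → ⌈·⌉ = 5026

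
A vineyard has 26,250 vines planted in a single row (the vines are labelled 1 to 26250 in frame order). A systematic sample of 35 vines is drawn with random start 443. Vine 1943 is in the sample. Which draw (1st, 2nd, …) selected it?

3

k = 26250/35 = 750
position = (1943 − 443)/750 + 1 = 1500/750 + 1 = 2 + 1 = 3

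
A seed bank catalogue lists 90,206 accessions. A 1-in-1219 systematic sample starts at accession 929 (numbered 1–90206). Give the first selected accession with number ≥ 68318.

k = 1219
Steps past start: ⌈(68318 − 929)/1219⌉ = ⌈67389/1219⌉ = 56
Selected accession: 929 + 56×1219 = 69193

69193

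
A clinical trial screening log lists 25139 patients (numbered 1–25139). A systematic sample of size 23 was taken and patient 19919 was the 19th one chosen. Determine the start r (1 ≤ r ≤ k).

245

k = 25139/23 = 1093
r = 19919 − (19−1)×1093 = 19919 − 19674 = 245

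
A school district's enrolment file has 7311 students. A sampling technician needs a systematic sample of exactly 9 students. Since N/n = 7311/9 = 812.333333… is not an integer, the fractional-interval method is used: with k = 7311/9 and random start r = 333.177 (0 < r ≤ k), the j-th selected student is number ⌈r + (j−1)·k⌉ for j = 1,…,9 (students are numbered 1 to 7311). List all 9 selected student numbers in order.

334, 1146, 1958, 2771, 3583, 4395, 5208, 6020, 6832

j=1: r + 0k = 333.177 → ⌈·⌉ = 334
j=2: r + 1k = 1145.510333… → ⌈·⌉ = 1146
j=3: r + 2k = 1957.843666… → ⌈·⌉ = 1958
j=4: r + 3k = 2770.177 → ⌈·⌉ = 2771
j=5: r + 4k = 3582.510333… → ⌈·⌉ = 3583
j=6: r + 5k = 4394.843666… → ⌈·⌉ = 4395
j=7: r + 6k = 5207.177 → ⌈·⌉ = 5208
j=8: r + 7k = 6019.510333… → ⌈·⌉ = 6020
j=9: r + 8k = 6831.843666… → ⌈·⌉ = 6832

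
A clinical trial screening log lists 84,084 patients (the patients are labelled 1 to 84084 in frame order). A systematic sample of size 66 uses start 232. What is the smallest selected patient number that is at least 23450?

k = 84084/66 = 1274
Steps past start: ⌈(23450 − 232)/1274⌉ = ⌈23218/1274⌉ = 19
Selected patient: 232 + 19×1274 = 24438

24438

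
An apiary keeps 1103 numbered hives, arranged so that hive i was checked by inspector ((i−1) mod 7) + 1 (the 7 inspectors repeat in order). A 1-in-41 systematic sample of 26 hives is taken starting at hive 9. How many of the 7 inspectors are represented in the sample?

Consecutive selections differ by k = 41, so their inspector numbers differ by 41 mod 7 = 6.
gcd(41, 7) = 1, so the sample visits 7/1 = 7 distinct residues mod 7.
Start 9 is inspector 2; the inspectors hit are 1, 2, 3, 4, 5, 6, 7.

7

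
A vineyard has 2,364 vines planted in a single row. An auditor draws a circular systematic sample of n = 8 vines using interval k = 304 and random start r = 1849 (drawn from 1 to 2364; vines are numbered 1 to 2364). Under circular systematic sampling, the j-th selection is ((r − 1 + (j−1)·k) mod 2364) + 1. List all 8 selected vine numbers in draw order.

1849, 2153, 93, 397, 701, 1005, 1309, 1613

Selection 1: 1849
Selection 2: 1849 + 304 = 2153
Selection 3: 2153 + 304 = 2457 → 2457 − 2364 = 93
Selection 4: 93 + 304 = 397
Selection 5: 397 + 304 = 701
Selection 6: 701 + 304 = 1005
Selection 7: 1005 + 304 = 1309
Selection 8: 1309 + 304 = 1613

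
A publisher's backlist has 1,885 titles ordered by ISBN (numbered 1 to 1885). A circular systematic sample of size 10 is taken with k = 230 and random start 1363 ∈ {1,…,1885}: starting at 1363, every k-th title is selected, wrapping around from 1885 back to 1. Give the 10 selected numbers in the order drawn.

1363, 1593, 1823, 168, 398, 628, 858, 1088, 1318, 1548

Selection 1: 1363
Selection 2: 1363 + 230 = 1593
Selection 3: 1593 + 230 = 1823
Selection 4: 1823 + 230 = 2053 → 2053 − 1885 = 168
Selection 5: 168 + 230 = 398
Selection 6: 398 + 230 = 628
Selection 7: 628 + 230 = 858
Selection 8: 858 + 230 = 1088
Selection 9: 1088 + 230 = 1318
Selection 10: 1318 + 230 = 1548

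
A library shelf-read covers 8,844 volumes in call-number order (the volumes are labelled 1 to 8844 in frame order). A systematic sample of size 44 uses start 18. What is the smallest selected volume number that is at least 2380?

2430

k = 8844/44 = 201
Steps past start: ⌈(2380 − 18)/201⌉ = ⌈2362/201⌉ = 12
Selected volume: 18 + 12×201 = 2430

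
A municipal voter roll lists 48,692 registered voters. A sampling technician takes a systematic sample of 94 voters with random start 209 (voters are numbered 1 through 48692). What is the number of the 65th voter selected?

33361

k = 48692/94 = 518
65th selection = r + (65−1)·k = 209 + 64×518 = 209 + 33152 = 33361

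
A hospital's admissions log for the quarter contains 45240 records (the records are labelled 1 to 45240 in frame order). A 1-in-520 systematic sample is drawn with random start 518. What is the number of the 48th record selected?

k = 520
48th selection = r + (48−1)·k = 518 + 47×520 = 518 + 24440 = 24958

24958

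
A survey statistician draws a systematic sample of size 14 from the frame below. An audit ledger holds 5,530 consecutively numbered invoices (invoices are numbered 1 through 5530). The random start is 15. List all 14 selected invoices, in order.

15, 410, 805, 1200, 1595, 1990, 2385, 2780, 3175, 3570, 3965, 4360, 4755, 5150

k = N/n = 5530/14 = 395
invoice 1: 15
invoice 2: 15 + 395 = 410
invoice 3: 410 + 395 = 805
invoice 4: 805 + 395 = 1200
invoice 5: 1200 + 395 = 1595
invoice 6: 1595 + 395 = 1990
invoice 7: 1990 + 395 = 2385
invoice 8: 2385 + 395 = 2780
invoice 9: 2780 + 395 = 3175
invoice 10: 3175 + 395 = 3570
invoice 11: 3570 + 395 = 3965
invoice 12: 3965 + 395 = 4360
invoice 13: 4360 + 395 = 4755
invoice 14: 4755 + 395 = 5150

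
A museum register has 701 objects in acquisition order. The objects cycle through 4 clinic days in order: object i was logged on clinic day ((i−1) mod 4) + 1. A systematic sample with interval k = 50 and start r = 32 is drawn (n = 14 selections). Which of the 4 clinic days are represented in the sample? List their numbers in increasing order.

2, 4

Consecutive selections differ by k = 50, so their clinic day numbers differ by 50 mod 4 = 2.
gcd(50, 4) = 2, so the sample visits 4/2 = 2 distinct residues mod 4.
Start 32 is clinic day 4; the clinic days hit are 2, 4.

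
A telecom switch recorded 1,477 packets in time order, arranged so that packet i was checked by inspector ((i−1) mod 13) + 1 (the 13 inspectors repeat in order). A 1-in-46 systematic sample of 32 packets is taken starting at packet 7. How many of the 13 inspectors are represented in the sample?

Consecutive selections differ by k = 46, so their inspector numbers differ by 46 mod 13 = 7.
gcd(46, 13) = 1, so the sample visits 13/1 = 13 distinct residues mod 13.
Start 7 is inspector 7; the inspectors hit are 1, 2, 3, 4, 5, 6, 7, 8, 9, 10, 11, 12, 13.

13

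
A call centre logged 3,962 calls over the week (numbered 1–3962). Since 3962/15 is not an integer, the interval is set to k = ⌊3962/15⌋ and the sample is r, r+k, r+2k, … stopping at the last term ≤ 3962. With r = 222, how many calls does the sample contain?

15

k = ⌊3962/15⌋ = 264
Achieved size = ⌊(3962 − 222)/264⌋ + 1 = ⌊3740/264⌋ + 1 = 14 + 1 = 15
(last selection: 222 + 14×264 = 3918 ≤ 3962; next would be 4182 > 3962)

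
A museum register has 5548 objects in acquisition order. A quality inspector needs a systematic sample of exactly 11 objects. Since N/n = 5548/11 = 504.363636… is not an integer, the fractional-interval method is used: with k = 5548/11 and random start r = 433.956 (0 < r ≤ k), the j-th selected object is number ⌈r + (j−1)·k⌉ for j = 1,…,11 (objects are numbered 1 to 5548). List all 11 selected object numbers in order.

j=1: r + 0k = 433.956 → ⌈·⌉ = 434
j=2: r + 1k = 938.319636… → ⌈·⌉ = 939
j=3: r + 2k = 1442.683272… → ⌈·⌉ = 1443
j=4: r + 3k = 1947.046909… → ⌈·⌉ = 1948
j=5: r + 4k = 2451.410545… → ⌈·⌉ = 2452
j=6: r + 5k = 2955.774181… → ⌈·⌉ = 2956
j=7: r + 6k = 3460.137818… → ⌈·⌉ = 3461
j=8: r + 7k = 3964.501454… → ⌈·⌉ = 3965
j=9: r + 8k = 4468.865090… → ⌈·⌉ = 4469
j=10: r + 9k = 4973.228727… → ⌈·⌉ = 4974
j=11: r + 10k = 5477.592363… → ⌈·⌉ = 5478

434, 939, 1443, 1948, 2452, 2956, 3461, 3965, 4469, 4974, 5478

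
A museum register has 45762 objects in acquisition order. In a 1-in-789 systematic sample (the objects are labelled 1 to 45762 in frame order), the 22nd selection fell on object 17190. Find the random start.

621

k = 789
r = 17190 − (22−1)×789 = 17190 − 16569 = 621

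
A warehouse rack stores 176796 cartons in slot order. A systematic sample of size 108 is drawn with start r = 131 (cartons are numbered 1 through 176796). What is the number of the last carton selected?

k = 176796/108 = 1637
108th selection = r + (108−1)·k = 131 + 107×1637 = 131 + 175159 = 175290

175290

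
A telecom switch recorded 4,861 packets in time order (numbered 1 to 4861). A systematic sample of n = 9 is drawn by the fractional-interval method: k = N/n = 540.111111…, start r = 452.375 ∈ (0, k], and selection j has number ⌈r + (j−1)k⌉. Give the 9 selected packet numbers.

453, 993, 1533, 2073, 2613, 3153, 3694, 4234, 4774

j=1: r + 0k = 452.375 → ⌈·⌉ = 453
j=2: r + 1k = 992.486111… → ⌈·⌉ = 993
j=3: r + 2k = 1532.597222… → ⌈·⌉ = 1533
j=4: r + 3k = 2072.708333… → ⌈·⌉ = 2073
j=5: r + 4k = 2612.819444… → ⌈·⌉ = 2613
j=6: r + 5k = 3152.930555… → ⌈·⌉ = 3153
j=7: r + 6k = 3693.041666… → ⌈·⌉ = 3694
j=8: r + 7k = 4233.152777… → ⌈·⌉ = 4234
j=9: r + 8k = 4773.263888… → ⌈·⌉ = 4774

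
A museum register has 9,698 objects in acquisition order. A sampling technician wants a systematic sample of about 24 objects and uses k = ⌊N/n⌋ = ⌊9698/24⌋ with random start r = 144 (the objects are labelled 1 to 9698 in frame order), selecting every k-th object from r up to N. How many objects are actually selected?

k = ⌊9698/24⌋ = 404
Achieved size = ⌊(9698 − 144)/404⌋ + 1 = ⌊9554/404⌋ + 1 = 23 + 1 = 24
(last selection: 144 + 23×404 = 9436 ≤ 9698; next would be 9840 > 9698)

24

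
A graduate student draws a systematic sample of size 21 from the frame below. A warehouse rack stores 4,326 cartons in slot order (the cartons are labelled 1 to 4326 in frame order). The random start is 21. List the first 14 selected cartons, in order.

k = N/n = 4326/21 = 206
carton 1: 21
carton 2: 21 + 206 = 227
carton 3: 227 + 206 = 433
carton 4: 433 + 206 = 639
carton 5: 639 + 206 = 845
carton 6: 845 + 206 = 1051
carton 7: 1051 + 206 = 1257
carton 8: 1257 + 206 = 1463
carton 9: 1463 + 206 = 1669
carton 10: 1669 + 206 = 1875
carton 11: 1875 + 206 = 2081
carton 12: 2081 + 206 = 2287
carton 13: 2287 + 206 = 2493
carton 14: 2493 + 206 = 2699

21, 227, 433, 639, 845, 1051, 1257, 1463, 1669, 1875, 2081, 2287, 2493, 2699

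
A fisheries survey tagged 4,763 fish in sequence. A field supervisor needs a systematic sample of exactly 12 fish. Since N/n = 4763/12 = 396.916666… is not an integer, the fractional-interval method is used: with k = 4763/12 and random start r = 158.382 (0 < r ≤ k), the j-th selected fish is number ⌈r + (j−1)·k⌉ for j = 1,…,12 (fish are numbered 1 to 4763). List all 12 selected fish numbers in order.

j=1: r + 0k = 158.382 → ⌈·⌉ = 159
j=2: r + 1k = 555.298666… → ⌈·⌉ = 556
j=3: r + 2k = 952.215333… → ⌈·⌉ = 953
j=4: r + 3k = 1349.132 → ⌈·⌉ = 1350
j=5: r + 4k = 1746.048666… → ⌈·⌉ = 1747
j=6: r + 5k = 2142.965333… → ⌈·⌉ = 2143
j=7: r + 6k = 2539.882 → ⌈·⌉ = 2540
j=8: r + 7k = 2936.798666… → ⌈·⌉ = 2937
j=9: r + 8k = 3333.715333… → ⌈·⌉ = 3334
j=10: r + 9k = 3730.632 → ⌈·⌉ = 3731
j=11: r + 10k = 4127.548666… → ⌈·⌉ = 4128
j=12: r + 11k = 4524.465333… → ⌈·⌉ = 4525

159, 556, 953, 1350, 1747, 2143, 2540, 2937, 3334, 3731, 4128, 4525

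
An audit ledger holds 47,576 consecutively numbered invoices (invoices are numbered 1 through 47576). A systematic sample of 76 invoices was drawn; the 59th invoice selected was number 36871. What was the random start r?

563

k = 47576/76 = 626
r = 36871 − (59−1)×626 = 36871 − 36308 = 563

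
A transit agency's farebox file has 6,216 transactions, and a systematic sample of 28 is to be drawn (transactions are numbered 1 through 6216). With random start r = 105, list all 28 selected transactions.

k = N/n = 6216/28 = 222
transaction 1: 105
transaction 2: 105 + 222 = 327
transaction 3: 327 + 222 = 549
transaction 4: 549 + 222 = 771
transaction 5: 771 + 222 = 993
transaction 6: 993 + 222 = 1215
transaction 7: 1215 + 222 = 1437
transaction 8: 1437 + 222 = 1659
transaction 9: 1659 + 222 = 1881
transaction 10: 1881 + 222 = 2103
transaction 11: 2103 + 222 = 2325
transaction 12: 2325 + 222 = 2547
transaction 13: 2547 + 222 = 2769
transaction 14: 2769 + 222 = 2991
transaction 15: 2991 + 222 = 3213
transaction 16: 3213 + 222 = 3435
transaction 17: 3435 + 222 = 3657
transaction 18: 3657 + 222 = 3879
transaction 19: 3879 + 222 = 4101
transaction 20: 4101 + 222 = 4323
transaction 21: 4323 + 222 = 4545
transaction 22: 4545 + 222 = 4767
transaction 23: 4767 + 222 = 4989
transaction 24: 4989 + 222 = 5211
transaction 25: 5211 + 222 = 5433
transaction 26: 5433 + 222 = 5655
transaction 27: 5655 + 222 = 5877
transaction 28: 5877 + 222 = 6099

105, 327, 549, 771, 993, 1215, 1437, 1659, 1881, 2103, 2325, 2547, 2769, 2991, 3213, 3435, 3657, 3879, 4101, 4323, 4545, 4767, 4989, 5211, 5433, 5655, 5877, 6099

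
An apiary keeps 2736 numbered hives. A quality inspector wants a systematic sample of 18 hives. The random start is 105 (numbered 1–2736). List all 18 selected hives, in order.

105, 257, 409, 561, 713, 865, 1017, 1169, 1321, 1473, 1625, 1777, 1929, 2081, 2233, 2385, 2537, 2689

k = N/n = 2736/18 = 152
hive 1: 105
hive 2: 105 + 152 = 257
hive 3: 257 + 152 = 409
hive 4: 409 + 152 = 561
hive 5: 561 + 152 = 713
hive 6: 713 + 152 = 865
hive 7: 865 + 152 = 1017
hive 8: 1017 + 152 = 1169
hive 9: 1169 + 152 = 1321
hive 10: 1321 + 152 = 1473
hive 11: 1473 + 152 = 1625
hive 12: 1625 + 152 = 1777
hive 13: 1777 + 152 = 1929
hive 14: 1929 + 152 = 2081
hive 15: 2081 + 152 = 2233
hive 16: 2233 + 152 = 2385
hive 17: 2385 + 152 = 2537
hive 18: 2537 + 152 = 2689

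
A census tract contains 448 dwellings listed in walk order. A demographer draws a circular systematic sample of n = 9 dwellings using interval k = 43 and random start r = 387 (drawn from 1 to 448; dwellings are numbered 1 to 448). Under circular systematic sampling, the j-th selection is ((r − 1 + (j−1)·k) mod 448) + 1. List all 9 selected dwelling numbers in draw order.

Selection 1: 387
Selection 2: 387 + 43 = 430
Selection 3: 430 + 43 = 473 → 473 − 448 = 25
Selection 4: 25 + 43 = 68
Selection 5: 68 + 43 = 111
Selection 6: 111 + 43 = 154
Selection 7: 154 + 43 = 197
Selection 8: 197 + 43 = 240
Selection 9: 240 + 43 = 283

387, 430, 25, 68, 111, 154, 197, 240, 283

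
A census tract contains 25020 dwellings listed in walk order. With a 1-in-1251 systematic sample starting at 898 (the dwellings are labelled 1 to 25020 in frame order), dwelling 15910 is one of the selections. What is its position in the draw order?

13

k = 1251
position = (15910 − 898)/1251 + 1 = 15012/1251 + 1 = 12 + 1 = 13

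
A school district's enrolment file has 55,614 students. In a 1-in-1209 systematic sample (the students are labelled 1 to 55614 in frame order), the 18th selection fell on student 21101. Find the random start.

548

k = 1209
r = 21101 − (18−1)×1209 = 21101 − 20553 = 548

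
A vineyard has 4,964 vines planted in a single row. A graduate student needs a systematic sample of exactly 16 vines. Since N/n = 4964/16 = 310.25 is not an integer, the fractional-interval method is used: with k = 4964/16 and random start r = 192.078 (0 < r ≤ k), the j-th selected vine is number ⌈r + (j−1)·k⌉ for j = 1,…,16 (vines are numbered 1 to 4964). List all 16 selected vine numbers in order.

j=1: r + 0k = 192.078 → ⌈·⌉ = 193
j=2: r + 1k = 502.328 → ⌈·⌉ = 503
j=3: r + 2k = 812.578 → ⌈·⌉ = 813
j=4: r + 3k = 1122.828 → ⌈·⌉ = 1123
j=5: r + 4k = 1433.078 → ⌈·⌉ = 1434
j=6: r + 5k = 1743.328 → ⌈·⌉ = 1744
j=7: r + 6k = 2053.578 → ⌈·⌉ = 2054
j=8: r + 7k = 2363.828 → ⌈·⌉ = 2364
j=9: r + 8k = 2674.078 → ⌈·⌉ = 2675
j=10: r + 9k = 2984.328 → ⌈·⌉ = 2985
j=11: r + 10k = 3294.578 → ⌈·⌉ = 3295
j=12: r + 11k = 3604.828 → ⌈·⌉ = 3605
j=13: r + 12k = 3915.078 → ⌈·⌉ = 3916
j=14: r + 13k = 4225.328 → ⌈·⌉ = 4226
j=15: r + 14k = 4535.578 → ⌈·⌉ = 4536
j=16: r + 15k = 4845.828 → ⌈·⌉ = 4846

193, 503, 813, 1123, 1434, 1744, 2054, 2364, 2675, 2985, 3295, 3605, 3916, 4226, 4536, 4846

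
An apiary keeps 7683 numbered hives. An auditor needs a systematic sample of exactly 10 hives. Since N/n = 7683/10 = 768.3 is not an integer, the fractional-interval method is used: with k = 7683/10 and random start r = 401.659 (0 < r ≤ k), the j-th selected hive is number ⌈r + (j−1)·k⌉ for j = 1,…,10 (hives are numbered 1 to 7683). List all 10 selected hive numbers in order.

402, 1170, 1939, 2707, 3475, 4244, 5012, 5780, 6549, 7317

j=1: r + 0k = 401.659 → ⌈·⌉ = 402
j=2: r + 1k = 1169.959 → ⌈·⌉ = 1170
j=3: r + 2k = 1938.259 → ⌈·⌉ = 1939
j=4: r + 3k = 2706.559 → ⌈·⌉ = 2707
j=5: r + 4k = 3474.859 → ⌈·⌉ = 3475
j=6: r + 5k = 4243.159 → ⌈·⌉ = 4244
j=7: r + 6k = 5011.459 → ⌈·⌉ = 5012
j=8: r + 7k = 5779.759 → ⌈·⌉ = 5780
j=9: r + 8k = 6548.059 → ⌈·⌉ = 6549
j=10: r + 9k = 7316.359 → ⌈·⌉ = 7317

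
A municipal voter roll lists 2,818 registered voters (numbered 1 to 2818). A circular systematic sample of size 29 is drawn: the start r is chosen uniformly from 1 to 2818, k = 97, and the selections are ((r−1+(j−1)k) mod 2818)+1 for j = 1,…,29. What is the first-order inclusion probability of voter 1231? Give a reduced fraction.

For each position j, as r ranges over 1…2818 the j-th selection hits every voter exactly once, so voter 1231 is selected for exactly 29 of the 2818 starts.
Inclusion probability = 29/2818.

29/2818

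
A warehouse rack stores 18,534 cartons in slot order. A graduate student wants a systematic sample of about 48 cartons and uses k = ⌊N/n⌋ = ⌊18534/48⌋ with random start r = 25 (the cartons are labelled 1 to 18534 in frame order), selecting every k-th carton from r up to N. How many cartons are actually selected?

48

k = ⌊18534/48⌋ = 386
Achieved size = ⌊(18534 − 25)/386⌋ + 1 = ⌊18509/386⌋ + 1 = 47 + 1 = 48
(last selection: 25 + 47×386 = 18167 ≤ 18534; next would be 18553 > 18534)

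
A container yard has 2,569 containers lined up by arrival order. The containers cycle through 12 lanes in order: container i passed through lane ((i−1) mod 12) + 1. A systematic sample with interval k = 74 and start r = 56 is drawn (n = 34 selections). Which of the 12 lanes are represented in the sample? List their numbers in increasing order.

2, 4, 6, 8, 10, 12

Consecutive selections differ by k = 74, so their lane numbers differ by 74 mod 12 = 2.
gcd(74, 12) = 2, so the sample visits 12/2 = 6 distinct residues mod 12.
Start 56 is lane 8; the lanes hit are 2, 4, 6, 8, 10, 12.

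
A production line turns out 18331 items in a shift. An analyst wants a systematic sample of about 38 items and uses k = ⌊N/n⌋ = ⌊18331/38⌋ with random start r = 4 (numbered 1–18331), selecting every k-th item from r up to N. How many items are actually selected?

k = ⌊18331/38⌋ = 482
Achieved size = ⌊(18331 − 4)/482⌋ + 1 = ⌊18327/482⌋ + 1 = 38 + 1 = 39
(last selection: 4 + 38×482 = 18320 ≤ 18331; next would be 18802 > 18331)

39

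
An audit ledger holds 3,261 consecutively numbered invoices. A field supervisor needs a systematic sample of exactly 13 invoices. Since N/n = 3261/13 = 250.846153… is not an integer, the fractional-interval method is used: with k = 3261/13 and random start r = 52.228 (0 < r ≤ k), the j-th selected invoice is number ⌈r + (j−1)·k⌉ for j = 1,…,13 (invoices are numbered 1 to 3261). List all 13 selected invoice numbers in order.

j=1: r + 0k = 52.228 → ⌈·⌉ = 53
j=2: r + 1k = 303.074153… → ⌈·⌉ = 304
j=3: r + 2k = 553.920307… → ⌈·⌉ = 554
j=4: r + 3k = 804.766461… → ⌈·⌉ = 805
j=5: r + 4k = 1055.612615… → ⌈·⌉ = 1056
j=6: r + 5k = 1306.458769… → ⌈·⌉ = 1307
j=7: r + 6k = 1557.304923… → ⌈·⌉ = 1558
j=8: r + 7k = 1808.151076… → ⌈·⌉ = 1809
j=9: r + 8k = 2058.997230… → ⌈·⌉ = 2059
j=10: r + 9k = 2309.843384… → ⌈·⌉ = 2310
j=11: r + 10k = 2560.689538… → ⌈·⌉ = 2561
j=12: r + 11k = 2811.535692… → ⌈·⌉ = 2812
j=13: r + 12k = 3062.381846… → ⌈·⌉ = 3063

53, 304, 554, 805, 1056, 1307, 1558, 1809, 2059, 2310, 2561, 2812, 3063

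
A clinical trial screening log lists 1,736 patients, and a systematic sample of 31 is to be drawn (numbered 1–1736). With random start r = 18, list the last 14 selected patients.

970, 1026, 1082, 1138, 1194, 1250, 1306, 1362, 1418, 1474, 1530, 1586, 1642, 1698

k = N/n = 1736/31 = 56
18th selection = 18 + 17×56 = 970
19th: 970 + 56 = 1026
20th: 1026 + 56 = 1082
21st: 1082 + 56 = 1138
22nd: 1138 + 56 = 1194
23rd: 1194 + 56 = 1250
24th: 1250 + 56 = 1306
25th: 1306 + 56 = 1362
26th: 1362 + 56 = 1418
27th: 1418 + 56 = 1474
28th: 1474 + 56 = 1530
29th: 1530 + 56 = 1586
30th: 1586 + 56 = 1642
31st: 1642 + 56 = 1698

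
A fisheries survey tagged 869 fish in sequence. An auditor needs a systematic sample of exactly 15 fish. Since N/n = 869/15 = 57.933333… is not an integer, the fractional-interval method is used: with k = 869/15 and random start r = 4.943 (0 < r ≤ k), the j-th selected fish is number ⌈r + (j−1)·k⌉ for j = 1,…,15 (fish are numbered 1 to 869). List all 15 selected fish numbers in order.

j=1: r + 0k = 4.943 → ⌈·⌉ = 5
j=2: r + 1k = 62.876333… → ⌈·⌉ = 63
j=3: r + 2k = 120.809666… → ⌈·⌉ = 121
j=4: r + 3k = 178.743 → ⌈·⌉ = 179
j=5: r + 4k = 236.676333… → ⌈·⌉ = 237
j=6: r + 5k = 294.609666… → ⌈·⌉ = 295
j=7: r + 6k = 352.543 → ⌈·⌉ = 353
j=8: r + 7k = 410.476333… → ⌈·⌉ = 411
j=9: r + 8k = 468.409666… → ⌈·⌉ = 469
j=10: r + 9k = 526.343 → ⌈·⌉ = 527
j=11: r + 10k = 584.276333… → ⌈·⌉ = 585
j=12: r + 11k = 642.209666… → ⌈·⌉ = 643
j=13: r + 12k = 700.143 → ⌈·⌉ = 701
j=14: r + 13k = 758.076333… → ⌈·⌉ = 759
j=15: r + 14k = 816.009666… → ⌈·⌉ = 817

5, 63, 121, 179, 237, 295, 353, 411, 469, 527, 585, 643, 701, 759, 817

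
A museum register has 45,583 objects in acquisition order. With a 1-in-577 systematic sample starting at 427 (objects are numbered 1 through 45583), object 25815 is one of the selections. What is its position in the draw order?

45

k = 577
position = (25815 − 427)/577 + 1 = 25388/577 + 1 = 44 + 1 = 45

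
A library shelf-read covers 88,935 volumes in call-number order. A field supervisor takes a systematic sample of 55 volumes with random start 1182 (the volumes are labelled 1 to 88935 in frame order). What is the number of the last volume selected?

88500

k = 88935/55 = 1617
55th selection = r + (55−1)·k = 1182 + 54×1617 = 1182 + 87318 = 88500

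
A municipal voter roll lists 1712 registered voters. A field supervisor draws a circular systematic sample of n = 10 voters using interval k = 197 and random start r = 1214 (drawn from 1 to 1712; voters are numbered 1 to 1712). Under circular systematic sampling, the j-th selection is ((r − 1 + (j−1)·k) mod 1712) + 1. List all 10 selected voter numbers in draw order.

1214, 1411, 1608, 93, 290, 487, 684, 881, 1078, 1275

Selection 1: 1214
Selection 2: 1214 + 197 = 1411
Selection 3: 1411 + 197 = 1608
Selection 4: 1608 + 197 = 1805 → 1805 − 1712 = 93
Selection 5: 93 + 197 = 290
Selection 6: 290 + 197 = 487
Selection 7: 487 + 197 = 684
Selection 8: 684 + 197 = 881
Selection 9: 881 + 197 = 1078
Selection 10: 1078 + 197 = 1275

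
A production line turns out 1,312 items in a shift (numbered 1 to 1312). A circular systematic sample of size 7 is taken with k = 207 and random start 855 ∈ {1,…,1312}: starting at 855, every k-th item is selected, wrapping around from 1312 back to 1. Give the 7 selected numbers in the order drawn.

855, 1062, 1269, 164, 371, 578, 785

Selection 1: 855
Selection 2: 855 + 207 = 1062
Selection 3: 1062 + 207 = 1269
Selection 4: 1269 + 207 = 1476 → 1476 − 1312 = 164
Selection 5: 164 + 207 = 371
Selection 6: 371 + 207 = 578
Selection 7: 578 + 207 = 785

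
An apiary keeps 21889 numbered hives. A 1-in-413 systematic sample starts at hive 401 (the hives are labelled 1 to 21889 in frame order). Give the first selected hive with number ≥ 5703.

5770

k = 413
Steps past start: ⌈(5703 − 401)/413⌉ = ⌈5302/413⌉ = 13
Selected hive: 401 + 13×413 = 5770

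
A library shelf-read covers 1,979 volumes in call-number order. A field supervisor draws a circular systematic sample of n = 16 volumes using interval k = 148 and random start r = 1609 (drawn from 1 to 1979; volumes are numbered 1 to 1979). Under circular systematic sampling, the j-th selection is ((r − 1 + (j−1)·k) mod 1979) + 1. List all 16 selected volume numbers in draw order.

1609, 1757, 1905, 74, 222, 370, 518, 666, 814, 962, 1110, 1258, 1406, 1554, 1702, 1850

Selection 1: 1609
Selection 2: 1609 + 148 = 1757
Selection 3: 1757 + 148 = 1905
Selection 4: 1905 + 148 = 2053 → 2053 − 1979 = 74
Selection 5: 74 + 148 = 222
Selection 6: 222 + 148 = 370
Selection 7: 370 + 148 = 518
Selection 8: 518 + 148 = 666
Selection 9: 666 + 148 = 814
Selection 10: 814 + 148 = 962
Selection 11: 962 + 148 = 1110
Selection 12: 1110 + 148 = 1258
Selection 13: 1258 + 148 = 1406
Selection 14: 1406 + 148 = 1554
Selection 15: 1554 + 148 = 1702
Selection 16: 1702 + 148 = 1850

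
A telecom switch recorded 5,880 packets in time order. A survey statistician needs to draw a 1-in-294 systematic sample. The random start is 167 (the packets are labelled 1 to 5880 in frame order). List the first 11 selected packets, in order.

packet 1: 167
packet 2: 167 + 294 = 461
packet 3: 461 + 294 = 755
packet 4: 755 + 294 = 1049
packet 5: 1049 + 294 = 1343
packet 6: 1343 + 294 = 1637
packet 7: 1637 + 294 = 1931
packet 8: 1931 + 294 = 2225
packet 9: 2225 + 294 = 2519
packet 10: 2519 + 294 = 2813
packet 11: 2813 + 294 = 3107

167, 461, 755, 1049, 1343, 1637, 1931, 2225, 2519, 2813, 3107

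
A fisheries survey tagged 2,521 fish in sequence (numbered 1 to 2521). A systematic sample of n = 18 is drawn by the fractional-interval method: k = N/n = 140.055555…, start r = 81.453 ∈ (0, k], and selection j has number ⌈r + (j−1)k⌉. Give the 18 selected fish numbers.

82, 222, 362, 502, 642, 782, 922, 1062, 1202, 1342, 1483, 1623, 1763, 1903, 2043, 2183, 2323, 2463

j=1: r + 0k = 81.453 → ⌈·⌉ = 82
j=2: r + 1k = 221.508555… → ⌈·⌉ = 222
j=3: r + 2k = 361.564111… → ⌈·⌉ = 362
j=4: r + 3k = 501.619666… → ⌈·⌉ = 502
j=5: r + 4k = 641.675222… → ⌈·⌉ = 642
j=6: r + 5k = 781.730777… → ⌈·⌉ = 782
j=7: r + 6k = 921.786333… → ⌈·⌉ = 922
j=8: r + 7k = 1061.841888… → ⌈·⌉ = 1062
j=9: r + 8k = 1201.897444… → ⌈·⌉ = 1202
j=10: r + 9k = 1341.953 → ⌈·⌉ = 1342
j=11: r + 10k = 1482.008555… → ⌈·⌉ = 1483
j=12: r + 11k = 1622.064111… → ⌈·⌉ = 1623
j=13: r + 12k = 1762.119666… → ⌈·⌉ = 1763
j=14: r + 13k = 1902.175222… → ⌈·⌉ = 1903
j=15: r + 14k = 2042.230777… → ⌈·⌉ = 2043
j=16: r + 15k = 2182.286333… → ⌈·⌉ = 2183
j=17: r + 16k = 2322.341888… → ⌈·⌉ = 2323
j=18: r + 17k = 2462.397444… → ⌈·⌉ = 2463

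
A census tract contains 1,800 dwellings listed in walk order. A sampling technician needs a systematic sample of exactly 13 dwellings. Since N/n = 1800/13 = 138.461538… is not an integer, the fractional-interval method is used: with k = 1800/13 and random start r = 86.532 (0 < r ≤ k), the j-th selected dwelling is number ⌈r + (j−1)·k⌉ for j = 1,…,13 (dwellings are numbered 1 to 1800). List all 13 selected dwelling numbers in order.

j=1: r + 0k = 86.532 → ⌈·⌉ = 87
j=2: r + 1k = 224.993538… → ⌈·⌉ = 225
j=3: r + 2k = 363.455076… → ⌈·⌉ = 364
j=4: r + 3k = 501.916615… → ⌈·⌉ = 502
j=5: r + 4k = 640.378153… → ⌈·⌉ = 641
j=6: r + 5k = 778.839692… → ⌈·⌉ = 779
j=7: r + 6k = 917.301230… → ⌈·⌉ = 918
j=8: r + 7k = 1055.762769… → ⌈·⌉ = 1056
j=9: r + 8k = 1194.224307… → ⌈·⌉ = 1195
j=10: r + 9k = 1332.685846… → ⌈·⌉ = 1333
j=11: r + 10k = 1471.147384… → ⌈·⌉ = 1472
j=12: r + 11k = 1609.608923… → ⌈·⌉ = 1610
j=13: r + 12k = 1748.070461… → ⌈·⌉ = 1749

87, 225, 364, 502, 641, 779, 918, 1056, 1195, 1333, 1472, 1610, 1749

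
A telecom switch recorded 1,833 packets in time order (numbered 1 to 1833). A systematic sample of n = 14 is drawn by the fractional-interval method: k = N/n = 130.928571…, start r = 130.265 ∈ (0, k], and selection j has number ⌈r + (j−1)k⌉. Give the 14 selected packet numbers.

j=1: r + 0k = 130.265 → ⌈·⌉ = 131
j=2: r + 1k = 261.193571… → ⌈·⌉ = 262
j=3: r + 2k = 392.122142… → ⌈·⌉ = 393
j=4: r + 3k = 523.050714… → ⌈·⌉ = 524
j=5: r + 4k = 653.979285… → ⌈·⌉ = 654
j=6: r + 5k = 784.907857… → ⌈·⌉ = 785
j=7: r + 6k = 915.836428… → ⌈·⌉ = 916
j=8: r + 7k = 1046.765 → ⌈·⌉ = 1047
j=9: r + 8k = 1177.693571… → ⌈·⌉ = 1178
j=10: r + 9k = 1308.622142… → ⌈·⌉ = 1309
j=11: r + 10k = 1439.550714… → ⌈·⌉ = 1440
j=12: r + 11k = 1570.479285… → ⌈·⌉ = 1571
j=13: r + 12k = 1701.407857… → ⌈·⌉ = 1702
j=14: r + 13k = 1832.336428… → ⌈·⌉ = 1833

131, 262, 393, 524, 654, 785, 916, 1047, 1178, 1309, 1440, 1571, 1702, 1833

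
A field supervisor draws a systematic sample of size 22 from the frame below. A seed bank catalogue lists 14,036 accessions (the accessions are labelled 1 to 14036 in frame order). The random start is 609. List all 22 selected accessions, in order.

k = N/n = 14036/22 = 638
accession 1: 609
accession 2: 609 + 638 = 1247
accession 3: 1247 + 638 = 1885
accession 4: 1885 + 638 = 2523
accession 5: 2523 + 638 = 3161
accession 6: 3161 + 638 = 3799
accession 7: 3799 + 638 = 4437
accession 8: 4437 + 638 = 5075
accession 9: 5075 + 638 = 5713
accession 10: 5713 + 638 = 6351
accession 11: 6351 + 638 = 6989
accession 12: 6989 + 638 = 7627
accession 13: 7627 + 638 = 8265
accession 14: 8265 + 638 = 8903
accession 15: 8903 + 638 = 9541
accession 16: 9541 + 638 = 10179
accession 17: 10179 + 638 = 10817
accession 18: 10817 + 638 = 11455
accession 19: 11455 + 638 = 12093
accession 20: 12093 + 638 = 12731
accession 21: 12731 + 638 = 13369
accession 22: 13369 + 638 = 14007

609, 1247, 1885, 2523, 3161, 3799, 4437, 5075, 5713, 6351, 6989, 7627, 8265, 8903, 9541, 10179, 10817, 11455, 12093, 12731, 13369, 14007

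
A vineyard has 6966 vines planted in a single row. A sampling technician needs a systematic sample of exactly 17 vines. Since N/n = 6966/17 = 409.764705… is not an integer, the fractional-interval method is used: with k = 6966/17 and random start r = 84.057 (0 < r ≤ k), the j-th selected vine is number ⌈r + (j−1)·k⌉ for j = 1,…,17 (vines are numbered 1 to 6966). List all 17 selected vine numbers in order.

85, 494, 904, 1314, 1724, 2133, 2543, 2953, 3363, 3772, 4182, 4592, 5002, 5411, 5821, 6231, 6641

j=1: r + 0k = 84.057 → ⌈·⌉ = 85
j=2: r + 1k = 493.821705… → ⌈·⌉ = 494
j=3: r + 2k = 903.586411… → ⌈·⌉ = 904
j=4: r + 3k = 1313.351117… → ⌈·⌉ = 1314
j=5: r + 4k = 1723.115823… → ⌈·⌉ = 1724
j=6: r + 5k = 2132.880529… → ⌈·⌉ = 2133
j=7: r + 6k = 2542.645235… → ⌈·⌉ = 2543
j=8: r + 7k = 2952.409941… → ⌈·⌉ = 2953
j=9: r + 8k = 3362.174647… → ⌈·⌉ = 3363
j=10: r + 9k = 3771.939352… → ⌈·⌉ = 3772
j=11: r + 10k = 4181.704058… → ⌈·⌉ = 4182
j=12: r + 11k = 4591.468764… → ⌈·⌉ = 4592
j=13: r + 12k = 5001.233470… → ⌈·⌉ = 5002
j=14: r + 13k = 5410.998176… → ⌈·⌉ = 5411
j=15: r + 14k = 5820.762882… → ⌈·⌉ = 5821
j=16: r + 15k = 6230.527588… → ⌈·⌉ = 6231
j=17: r + 16k = 6640.292294… → ⌈·⌉ = 6641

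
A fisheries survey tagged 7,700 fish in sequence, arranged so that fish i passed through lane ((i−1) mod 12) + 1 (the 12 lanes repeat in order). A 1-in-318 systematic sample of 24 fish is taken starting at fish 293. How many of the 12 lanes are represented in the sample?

2

Consecutive selections differ by k = 318, so their lane numbers differ by 318 mod 12 = 6.
gcd(318, 12) = 6, so the sample visits 12/6 = 2 distinct residues mod 12.
Start 293 is lane 5; the lanes hit are 5, 11.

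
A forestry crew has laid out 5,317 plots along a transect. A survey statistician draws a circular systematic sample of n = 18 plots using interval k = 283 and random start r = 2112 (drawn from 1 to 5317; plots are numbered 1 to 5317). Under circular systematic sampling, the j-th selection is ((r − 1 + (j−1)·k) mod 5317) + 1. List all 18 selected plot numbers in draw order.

Selection 1: 2112
Selection 2: 2112 + 283 = 2395
Selection 3: 2395 + 283 = 2678
Selection 4: 2678 + 283 = 2961
Selection 5: 2961 + 283 = 3244
Selection 6: 3244 + 283 = 3527
Selection 7: 3527 + 283 = 3810
Selection 8: 3810 + 283 = 4093
Selection 9: 4093 + 283 = 4376
Selection 10: 4376 + 283 = 4659
Selection 11: 4659 + 283 = 4942
Selection 12: 4942 + 283 = 5225
Selection 13: 5225 + 283 = 5508 → 5508 − 5317 = 191
Selection 14: 191 + 283 = 474
Selection 15: 474 + 283 = 757
Selection 16: 757 + 283 = 1040
Selection 17: 1040 + 283 = 1323
Selection 18: 1323 + 283 = 1606

2112, 2395, 2678, 2961, 3244, 3527, 3810, 4093, 4376, 4659, 4942, 5225, 191, 474, 757, 1040, 1323, 1606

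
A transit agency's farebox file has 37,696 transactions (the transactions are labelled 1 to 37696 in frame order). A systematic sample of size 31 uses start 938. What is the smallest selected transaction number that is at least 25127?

k = 37696/31 = 1216
Steps past start: ⌈(25127 − 938)/1216⌉ = ⌈24189/1216⌉ = 20
Selected transaction: 938 + 20×1216 = 25258

25258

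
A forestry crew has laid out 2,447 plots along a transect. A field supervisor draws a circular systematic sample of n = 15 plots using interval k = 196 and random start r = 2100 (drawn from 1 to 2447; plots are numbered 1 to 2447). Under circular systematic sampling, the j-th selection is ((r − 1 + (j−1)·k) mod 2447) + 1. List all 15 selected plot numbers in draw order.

Selection 1: 2100
Selection 2: 2100 + 196 = 2296
Selection 3: 2296 + 196 = 2492 → 2492 − 2447 = 45
Selection 4: 45 + 196 = 241
Selection 5: 241 + 196 = 437
Selection 6: 437 + 196 = 633
Selection 7: 633 + 196 = 829
Selection 8: 829 + 196 = 1025
Selection 9: 1025 + 196 = 1221
Selection 10: 1221 + 196 = 1417
Selection 11: 1417 + 196 = 1613
Selection 12: 1613 + 196 = 1809
Selection 13: 1809 + 196 = 2005
Selection 14: 2005 + 196 = 2201
Selection 15: 2201 + 196 = 2397

2100, 2296, 45, 241, 437, 633, 829, 1025, 1221, 1417, 1613, 1809, 2005, 2201, 2397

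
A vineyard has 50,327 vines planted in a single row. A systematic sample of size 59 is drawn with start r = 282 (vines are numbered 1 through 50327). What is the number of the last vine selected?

k = 50327/59 = 853
59th selection = r + (59−1)·k = 282 + 58×853 = 282 + 49474 = 49756

49756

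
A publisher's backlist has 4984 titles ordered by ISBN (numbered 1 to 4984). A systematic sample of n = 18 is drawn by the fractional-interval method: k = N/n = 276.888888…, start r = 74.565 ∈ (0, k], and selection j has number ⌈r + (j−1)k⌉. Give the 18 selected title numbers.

j=1: r + 0k = 74.565 → ⌈·⌉ = 75
j=2: r + 1k = 351.453888… → ⌈·⌉ = 352
j=3: r + 2k = 628.342777… → ⌈·⌉ = 629
j=4: r + 3k = 905.231666… → ⌈·⌉ = 906
j=5: r + 4k = 1182.120555… → ⌈·⌉ = 1183
j=6: r + 5k = 1459.009444… → ⌈·⌉ = 1460
j=7: r + 6k = 1735.898333… → ⌈·⌉ = 1736
j=8: r + 7k = 2012.787222… → ⌈·⌉ = 2013
j=9: r + 8k = 2289.676111… → ⌈·⌉ = 2290
j=10: r + 9k = 2566.565 → ⌈·⌉ = 2567
j=11: r + 10k = 2843.453888… → ⌈·⌉ = 2844
j=12: r + 11k = 3120.342777… → ⌈·⌉ = 3121
j=13: r + 12k = 3397.231666… → ⌈·⌉ = 3398
j=14: r + 13k = 3674.120555… → ⌈·⌉ = 3675
j=15: r + 14k = 3951.009444… → ⌈·⌉ = 3952
j=16: r + 15k = 4227.898333… → ⌈·⌉ = 4228
j=17: r + 16k = 4504.787222… → ⌈·⌉ = 4505
j=18: r + 17k = 4781.676111… → ⌈·⌉ = 4782

75, 352, 629, 906, 1183, 1460, 1736, 2013, 2290, 2567, 2844, 3121, 3398, 3675, 3952, 4228, 4505, 4782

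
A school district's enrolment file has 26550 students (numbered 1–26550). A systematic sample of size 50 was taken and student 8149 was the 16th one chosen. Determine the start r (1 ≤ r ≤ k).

k = 26550/50 = 531
r = 8149 − (16−1)×531 = 8149 − 7965 = 184

184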